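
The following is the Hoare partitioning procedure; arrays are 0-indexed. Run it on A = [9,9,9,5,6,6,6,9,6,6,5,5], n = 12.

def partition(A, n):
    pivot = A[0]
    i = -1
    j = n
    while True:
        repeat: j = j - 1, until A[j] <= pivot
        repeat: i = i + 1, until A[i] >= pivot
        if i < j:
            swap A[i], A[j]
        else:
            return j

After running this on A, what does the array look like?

[5,5,6,5,6,6,6,6,9,9,9,9]

pivot = A[0] = 9; i = -1, j = 12
j→11 (A[11]=5≤9), i→0 (A[0]=9≥9); i<j, swap → [5,9,9,5,6,6,6,9,6,6,5,9]
j→10 (A[10]=5≤9), i→1 (A[1]=9≥9); i<j, swap → [5,5,9,5,6,6,6,9,6,6,9,9]
j→9 (A[9]=6≤9), i→2 (A[2]=9≥9); i<j, swap → [5,5,6,5,6,6,6,9,6,9,9,9]
j→8 (A[8]=6≤9), i→7 (A[7]=9≥9); i<j, swap → [5,5,6,5,6,6,6,6,9,9,9,9]
j→7, i→8; i≥j, return j=7. A = [5,5,6,5,6,6,6,6,9,9,9,9]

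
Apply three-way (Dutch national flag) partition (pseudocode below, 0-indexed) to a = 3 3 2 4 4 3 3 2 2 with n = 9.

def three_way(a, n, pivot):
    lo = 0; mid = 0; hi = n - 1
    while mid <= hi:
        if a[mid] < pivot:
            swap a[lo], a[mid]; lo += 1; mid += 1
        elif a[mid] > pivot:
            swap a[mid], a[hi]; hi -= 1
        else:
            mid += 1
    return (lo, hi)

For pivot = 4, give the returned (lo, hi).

(7, 8)

lo=0 mid=0 hi=8
3<4: swap(0,0), lo=1 mid=1 ⇒ 3 3 2 4 4 3 3 2 2
3<4: swap(1,1), lo=2 mid=2 ⇒ 3 3 2 4 4 3 3 2 2
2<4: swap(2,2), lo=3 mid=3 ⇒ 3 3 2 4 4 3 3 2 2
4=4: mid=4
4=4: mid=5
3<4: swap(3,5), lo=4 mid=6 ⇒ 3 3 2 3 4 4 3 2 2
3<4: swap(4,6), lo=5 mid=7 ⇒ 3 3 2 3 3 4 4 2 2
2<4: swap(5,7), lo=6 mid=8 ⇒ 3 3 2 3 3 2 4 4 2
2<4: swap(6,8), lo=7 mid=9 ⇒ 3 3 2 3 3 2 2 4 4
done. lo=7 hi=8; a=3 3 2 3 3 2 2 4 4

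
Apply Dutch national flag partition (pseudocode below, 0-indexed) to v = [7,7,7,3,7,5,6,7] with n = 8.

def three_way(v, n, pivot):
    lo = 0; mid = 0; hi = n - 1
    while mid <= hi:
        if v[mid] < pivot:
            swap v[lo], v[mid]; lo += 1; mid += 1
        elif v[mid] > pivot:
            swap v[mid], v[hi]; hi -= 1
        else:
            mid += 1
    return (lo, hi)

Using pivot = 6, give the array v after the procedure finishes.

[5,3,6,7,7,7,7,7]

pivot = 6; lo=0, mid=0, hi=7
v[mid]=7>6: swap v[0],v[7]; hi=6 → [7,7,7,3,7,5,6,7]
v[mid]=7>6: swap v[0],v[6]; hi=5 → [6,7,7,3,7,5,7,7]
v[mid]=6=6: mid=1
v[mid]=7>6: swap v[1],v[5]; hi=4 → [6,5,7,3,7,7,7,7]
v[mid]=5<6: swap v[0],v[1]; lo=1,mid=2 → [5,6,7,3,7,7,7,7]
v[mid]=7>6: swap v[2],v[4]; hi=3 → [5,6,7,3,7,7,7,7]
v[mid]=7>6: swap v[2],v[3]; hi=2 → [5,6,3,7,7,7,7,7]
v[mid]=3<6: swap v[1],v[2]; lo=2,mid=3 → [5,3,6,7,7,7,7,7]
end: lo=2, hi=2; v = [5,3,6,7,7,7,7,7]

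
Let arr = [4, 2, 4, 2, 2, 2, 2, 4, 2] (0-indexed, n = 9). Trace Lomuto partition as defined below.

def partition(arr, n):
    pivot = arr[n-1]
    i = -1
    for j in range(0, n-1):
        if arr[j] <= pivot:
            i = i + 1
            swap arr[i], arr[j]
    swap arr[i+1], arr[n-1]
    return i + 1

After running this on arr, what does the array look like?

[2, 2, 2, 2, 2, 2, 4, 4, 4]

pivot=2, i=-1
j=0: 4>2, skip
j=1: 2≤2, i=0, swap(0,1) ⇒ [2, 4, 4, 2, 2, 2, 2, 4, 2]
j=2: 4>2, skip
j=3: 2≤2, i=1, swap(1,3) ⇒ [2, 2, 4, 4, 2, 2, 2, 4, 2]
j=4: 2≤2, i=2, swap(2,4) ⇒ [2, 2, 2, 4, 4, 2, 2, 4, 2]
j=5: 2≤2, i=3, swap(3,5) ⇒ [2, 2, 2, 2, 4, 4, 2, 4, 2]
j=6: 2≤2, i=4, swap(4,6) ⇒ [2, 2, 2, 2, 2, 4, 4, 4, 2]
j=7: 4>2, skip
swap(5,8) ⇒ [2, 2, 2, 2, 2, 2, 4, 4, 4]; return 5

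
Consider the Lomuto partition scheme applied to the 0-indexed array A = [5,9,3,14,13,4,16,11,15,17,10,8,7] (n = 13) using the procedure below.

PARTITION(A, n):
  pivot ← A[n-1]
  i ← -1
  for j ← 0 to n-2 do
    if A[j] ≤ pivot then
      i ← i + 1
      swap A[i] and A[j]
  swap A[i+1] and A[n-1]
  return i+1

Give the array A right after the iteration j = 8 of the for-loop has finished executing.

[5,3,4,14,13,9,16,11,15,17,10,8,7]

pivot=7, i=-1
j=0: 5≤7, i=0, swap(0,0) ⇒ [5,9,3,14,13,4,16,11,15,17,10,8,7]
j=1: 9>7, skip
j=2: 3≤7, i=1, swap(1,2) ⇒ [5,3,9,14,13,4,16,11,15,17,10,8,7]
j=3: 14>7, skip
j=4: 13>7, skip
j=5: 4≤7, i=2, swap(2,5) ⇒ [5,3,4,14,13,9,16,11,15,17,10,8,7]
j=6: 16>7, skip
j=7: 11>7, skip
j=8: 15>7, skip
(after j=8) A = [5,3,4,14,13,9,16,11,15,17,10,8,7]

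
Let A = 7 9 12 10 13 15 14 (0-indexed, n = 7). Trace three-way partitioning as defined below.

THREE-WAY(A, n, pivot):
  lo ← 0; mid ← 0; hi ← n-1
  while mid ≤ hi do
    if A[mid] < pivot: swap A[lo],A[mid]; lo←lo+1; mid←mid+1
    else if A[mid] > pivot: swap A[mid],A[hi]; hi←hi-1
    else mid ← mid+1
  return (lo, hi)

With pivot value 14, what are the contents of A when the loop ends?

7 9 12 10 13 14 15

pivot = 14; lo=0, mid=0, hi=6
A[mid]=7<14: swap A[0],A[0]; lo=1,mid=1 → 7 9 12 10 13 15 14
A[mid]=9<14: swap A[1],A[1]; lo=2,mid=2 → 7 9 12 10 13 15 14
A[mid]=12<14: swap A[2],A[2]; lo=3,mid=3 → 7 9 12 10 13 15 14
A[mid]=10<14: swap A[3],A[3]; lo=4,mid=4 → 7 9 12 10 13 15 14
A[mid]=13<14: swap A[4],A[4]; lo=5,mid=5 → 7 9 12 10 13 15 14
A[mid]=15>14: swap A[5],A[6]; hi=5 → 7 9 12 10 13 14 15
A[mid]=14=14: mid=6
end: lo=5, hi=5; A = 7 9 12 10 13 14 15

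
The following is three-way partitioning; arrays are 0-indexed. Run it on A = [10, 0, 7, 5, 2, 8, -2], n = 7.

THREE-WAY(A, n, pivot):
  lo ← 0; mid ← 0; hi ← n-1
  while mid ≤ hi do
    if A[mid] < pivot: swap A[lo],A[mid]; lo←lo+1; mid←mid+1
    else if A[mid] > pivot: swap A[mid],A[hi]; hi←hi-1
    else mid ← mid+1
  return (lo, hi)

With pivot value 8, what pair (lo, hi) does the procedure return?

(5, 5)

lo=0 mid=0 hi=6
10>8: swap(0,6), hi=5 ⇒ [-2, 0, 7, 5, 2, 8, 10]
-2<8: swap(0,0), lo=1 mid=1 ⇒ [-2, 0, 7, 5, 2, 8, 10]
0<8: swap(1,1), lo=2 mid=2 ⇒ [-2, 0, 7, 5, 2, 8, 10]
7<8: swap(2,2), lo=3 mid=3 ⇒ [-2, 0, 7, 5, 2, 8, 10]
5<8: swap(3,3), lo=4 mid=4 ⇒ [-2, 0, 7, 5, 2, 8, 10]
2<8: swap(4,4), lo=5 mid=5 ⇒ [-2, 0, 7, 5, 2, 8, 10]
8=8: mid=6
done. lo=5 hi=5; A=[-2, 0, 7, 5, 2, 8, 10]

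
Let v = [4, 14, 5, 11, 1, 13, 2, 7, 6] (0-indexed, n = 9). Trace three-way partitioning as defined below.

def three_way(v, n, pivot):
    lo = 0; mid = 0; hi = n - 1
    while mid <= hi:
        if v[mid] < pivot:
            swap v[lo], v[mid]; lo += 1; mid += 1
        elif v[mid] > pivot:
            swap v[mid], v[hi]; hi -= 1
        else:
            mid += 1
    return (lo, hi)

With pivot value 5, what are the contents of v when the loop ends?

lo=0 mid=0 hi=8
4<5: swap(0,0), lo=1 mid=1 ⇒ [4, 14, 5, 11, 1, 13, 2, 7, 6]
14>5: swap(1,8), hi=7 ⇒ [4, 6, 5, 11, 1, 13, 2, 7, 14]
6>5: swap(1,7), hi=6 ⇒ [4, 7, 5, 11, 1, 13, 2, 6, 14]
7>5: swap(1,6), hi=5 ⇒ [4, 2, 5, 11, 1, 13, 7, 6, 14]
2<5: swap(1,1), lo=2 mid=2 ⇒ [4, 2, 5, 11, 1, 13, 7, 6, 14]
5=5: mid=3
11>5: swap(3,5), hi=4 ⇒ [4, 2, 5, 13, 1, 11, 7, 6, 14]
13>5: swap(3,4), hi=3 ⇒ [4, 2, 5, 1, 13, 11, 7, 6, 14]
1<5: swap(2,3), lo=3 mid=4 ⇒ [4, 2, 1, 5, 13, 11, 7, 6, 14]
done. lo=3 hi=3; v=[4, 2, 1, 5, 13, 11, 7, 6, 14]

[4, 2, 1, 5, 13, 11, 7, 6, 14]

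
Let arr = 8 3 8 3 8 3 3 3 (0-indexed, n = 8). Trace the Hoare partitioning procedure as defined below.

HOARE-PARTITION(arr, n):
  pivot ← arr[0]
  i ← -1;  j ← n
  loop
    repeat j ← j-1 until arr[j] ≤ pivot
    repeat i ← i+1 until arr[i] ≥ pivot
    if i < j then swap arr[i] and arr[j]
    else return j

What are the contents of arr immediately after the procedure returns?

3 3 3 3 3 8 8 8

pivot = arr[0] = 8; i = -1, j = 8
j→7 (arr[7]=3≤8), i→0 (arr[0]=8≥8); i<j, swap → 3 3 8 3 8 3 3 8
j→6 (arr[6]=3≤8), i→2 (arr[2]=8≥8); i<j, swap → 3 3 3 3 8 3 8 8
j→5 (arr[5]=3≤8), i→4 (arr[4]=8≥8); i<j, swap → 3 3 3 3 3 8 8 8
j→4, i→5; i≥j, return j=4. arr = 3 3 3 3 3 8 8 8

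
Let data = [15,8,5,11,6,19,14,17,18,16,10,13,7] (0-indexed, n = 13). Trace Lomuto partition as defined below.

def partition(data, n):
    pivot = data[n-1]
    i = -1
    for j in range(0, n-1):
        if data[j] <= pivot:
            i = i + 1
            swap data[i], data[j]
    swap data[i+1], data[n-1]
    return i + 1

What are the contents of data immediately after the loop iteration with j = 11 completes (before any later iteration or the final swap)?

pivot=7, i=-1
j=0: 15>7, skip
j=1: 8>7, skip
j=2: 5≤7, i=0, swap(0,2) ⇒ [5,8,15,11,6,19,14,17,18,16,10,13,7]
j=3: 11>7, skip
j=4: 6≤7, i=1, swap(1,4) ⇒ [5,6,15,11,8,19,14,17,18,16,10,13,7]
j=5: 19>7, skip
j=6: 14>7, skip
j=7: 17>7, skip
j=8: 18>7, skip
j=9: 16>7, skip
j=10: 10>7, skip
j=11: 13>7, skip
(after j=11) data = [5,6,15,11,8,19,14,17,18,16,10,13,7]

[5,6,15,11,8,19,14,17,18,16,10,13,7]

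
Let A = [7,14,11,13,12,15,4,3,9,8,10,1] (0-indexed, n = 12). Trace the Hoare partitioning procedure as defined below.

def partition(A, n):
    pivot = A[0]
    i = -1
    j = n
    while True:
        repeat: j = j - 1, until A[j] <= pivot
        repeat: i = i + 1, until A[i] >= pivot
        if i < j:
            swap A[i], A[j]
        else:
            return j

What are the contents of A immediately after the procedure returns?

pivot=7
j stops at 11 (1), i stops at 0 (7); swap ⇒ [1,14,11,13,12,15,4,3,9,8,10,7]
j stops at 7 (3), i stops at 1 (14); swap ⇒ [1,3,11,13,12,15,4,14,9,8,10,7]
j stops at 6 (4), i stops at 2 (11); swap ⇒ [1,3,4,13,12,15,11,14,9,8,10,7]
j stops at 2, i stops at 3; i≥j ⇒ return 2. A=[1,3,4,13,12,15,11,14,9,8,10,7]

[1,3,4,13,12,15,11,14,9,8,10,7]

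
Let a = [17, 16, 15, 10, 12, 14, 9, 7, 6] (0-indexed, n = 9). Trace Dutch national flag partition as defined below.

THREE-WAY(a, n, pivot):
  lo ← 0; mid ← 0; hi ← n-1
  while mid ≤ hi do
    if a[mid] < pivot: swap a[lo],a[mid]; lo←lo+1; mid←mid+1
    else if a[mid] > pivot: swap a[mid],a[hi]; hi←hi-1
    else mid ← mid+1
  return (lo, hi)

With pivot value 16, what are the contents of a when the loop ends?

[6, 15, 10, 12, 14, 9, 7, 16, 17]

pivot = 16; lo=0, mid=0, hi=8
a[mid]=17>16: swap a[0],a[8]; hi=7 → [6, 16, 15, 10, 12, 14, 9, 7, 17]
a[mid]=6<16: swap a[0],a[0]; lo=1,mid=1 → [6, 16, 15, 10, 12, 14, 9, 7, 17]
a[mid]=16=16: mid=2
a[mid]=15<16: swap a[1],a[2]; lo=2,mid=3 → [6, 15, 16, 10, 12, 14, 9, 7, 17]
a[mid]=10<16: swap a[2],a[3]; lo=3,mid=4 → [6, 15, 10, 16, 12, 14, 9, 7, 17]
a[mid]=12<16: swap a[3],a[4]; lo=4,mid=5 → [6, 15, 10, 12, 16, 14, 9, 7, 17]
a[mid]=14<16: swap a[4],a[5]; lo=5,mid=6 → [6, 15, 10, 12, 14, 16, 9, 7, 17]
a[mid]=9<16: swap a[5],a[6]; lo=6,mid=7 → [6, 15, 10, 12, 14, 9, 16, 7, 17]
a[mid]=7<16: swap a[6],a[7]; lo=7,mid=8 → [6, 15, 10, 12, 14, 9, 7, 16, 17]
end: lo=7, hi=7; a = [6, 15, 10, 12, 14, 9, 7, 16, 17]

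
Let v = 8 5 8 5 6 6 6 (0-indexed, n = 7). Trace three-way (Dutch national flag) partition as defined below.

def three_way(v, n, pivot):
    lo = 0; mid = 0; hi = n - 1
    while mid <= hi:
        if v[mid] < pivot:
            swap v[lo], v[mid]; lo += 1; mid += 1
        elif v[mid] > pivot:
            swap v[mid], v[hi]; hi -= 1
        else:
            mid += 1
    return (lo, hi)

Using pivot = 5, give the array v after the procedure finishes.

5 5 8 6 6 6 8

lo=0 mid=0 hi=6
8>5: swap(0,6), hi=5 ⇒ 6 5 8 5 6 6 8
6>5: swap(0,5), hi=4 ⇒ 6 5 8 5 6 6 8
6>5: swap(0,4), hi=3 ⇒ 6 5 8 5 6 6 8
6>5: swap(0,3), hi=2 ⇒ 5 5 8 6 6 6 8
5=5: mid=1
5=5: mid=2
8>5: swap(2,2), hi=1 ⇒ 5 5 8 6 6 6 8
done. lo=0 hi=1; v=5 5 8 6 6 6 8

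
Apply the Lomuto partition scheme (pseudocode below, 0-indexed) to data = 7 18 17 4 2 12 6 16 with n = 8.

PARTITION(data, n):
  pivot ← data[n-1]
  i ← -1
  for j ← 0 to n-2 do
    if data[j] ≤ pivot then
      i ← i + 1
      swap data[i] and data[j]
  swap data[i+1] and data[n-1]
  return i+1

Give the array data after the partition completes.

7 4 2 12 6 16 17 18

pivot=16, i=-1
j=0: 7≤16, i=0, swap(0,0) ⇒ 7 18 17 4 2 12 6 16
j=1: 18>16, skip
j=2: 17>16, skip
j=3: 4≤16, i=1, swap(1,3) ⇒ 7 4 17 18 2 12 6 16
j=4: 2≤16, i=2, swap(2,4) ⇒ 7 4 2 18 17 12 6 16
j=5: 12≤16, i=3, swap(3,5) ⇒ 7 4 2 12 17 18 6 16
j=6: 6≤16, i=4, swap(4,6) ⇒ 7 4 2 12 6 18 17 16
swap(5,7) ⇒ 7 4 2 12 6 16 17 18; return 5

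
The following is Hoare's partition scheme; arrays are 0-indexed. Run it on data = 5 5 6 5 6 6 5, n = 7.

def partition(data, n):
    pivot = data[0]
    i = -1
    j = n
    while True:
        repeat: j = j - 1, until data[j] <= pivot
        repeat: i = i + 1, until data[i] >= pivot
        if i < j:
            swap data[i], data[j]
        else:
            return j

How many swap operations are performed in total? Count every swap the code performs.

pivot=5
j stops at 6 (5), i stops at 0 (5); swap ⇒ 5 5 6 5 6 6 5
j stops at 3 (5), i stops at 1 (5); swap ⇒ 5 5 6 5 6 6 5
j stops at 1, i stops at 2; i≥j ⇒ return 1. data=5 5 6 5 6 6 5

2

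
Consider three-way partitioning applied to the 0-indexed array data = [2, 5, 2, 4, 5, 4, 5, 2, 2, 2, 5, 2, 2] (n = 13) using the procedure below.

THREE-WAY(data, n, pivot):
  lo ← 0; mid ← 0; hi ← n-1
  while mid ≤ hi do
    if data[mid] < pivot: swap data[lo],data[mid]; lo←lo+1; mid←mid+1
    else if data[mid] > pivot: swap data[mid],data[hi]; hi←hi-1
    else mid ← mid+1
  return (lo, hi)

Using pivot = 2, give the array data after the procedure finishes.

pivot = 2; lo=0, mid=0, hi=12
data[mid]=2=2: mid=1
data[mid]=5>2: swap data[1],data[12]; hi=11 → [2, 2, 2, 4, 5, 4, 5, 2, 2, 2, 5, 2, 5]
data[mid]=2=2: mid=2
data[mid]=2=2: mid=3
data[mid]=4>2: swap data[3],data[11]; hi=10 → [2, 2, 2, 2, 5, 4, 5, 2, 2, 2, 5, 4, 5]
data[mid]=2=2: mid=4
data[mid]=5>2: swap data[4],data[10]; hi=9 → [2, 2, 2, 2, 5, 4, 5, 2, 2, 2, 5, 4, 5]
data[mid]=5>2: swap data[4],data[9]; hi=8 → [2, 2, 2, 2, 2, 4, 5, 2, 2, 5, 5, 4, 5]
data[mid]=2=2: mid=5
data[mid]=4>2: swap data[5],data[8]; hi=7 → [2, 2, 2, 2, 2, 2, 5, 2, 4, 5, 5, 4, 5]
data[mid]=2=2: mid=6
data[mid]=5>2: swap data[6],data[7]; hi=6 → [2, 2, 2, 2, 2, 2, 2, 5, 4, 5, 5, 4, 5]
data[mid]=2=2: mid=7
end: lo=0, hi=6; data = [2, 2, 2, 2, 2, 2, 2, 5, 4, 5, 5, 4, 5]

[2, 2, 2, 2, 2, 2, 2, 5, 4, 5, 5, 4, 5]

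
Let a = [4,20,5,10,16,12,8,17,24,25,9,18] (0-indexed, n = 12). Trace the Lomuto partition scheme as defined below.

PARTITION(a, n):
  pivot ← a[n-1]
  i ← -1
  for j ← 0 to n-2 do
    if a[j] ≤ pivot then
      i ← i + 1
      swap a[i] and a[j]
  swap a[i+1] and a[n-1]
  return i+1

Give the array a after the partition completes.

pivot = a[11] = 18; i = -1
j=0: a[0]=4 ≤ 18 → i=0, swap a[0],a[0] (no change) → [4,20,5,10,16,12,8,17,24,25,9,18]
j=1: a[1]=20 > 18 → no swap
j=2: a[2]=5 ≤ 18 → i=1, swap a[1],a[2] → [4,5,20,10,16,12,8,17,24,25,9,18]
j=3: a[3]=10 ≤ 18 → i=2, swap a[2],a[3] → [4,5,10,20,16,12,8,17,24,25,9,18]
j=4: a[4]=16 ≤ 18 → i=3, swap a[3],a[4] → [4,5,10,16,20,12,8,17,24,25,9,18]
j=5: a[5]=12 ≤ 18 → i=4, swap a[4],a[5] → [4,5,10,16,12,20,8,17,24,25,9,18]
j=6: a[6]=8 ≤ 18 → i=5, swap a[5],a[6] → [4,5,10,16,12,8,20,17,24,25,9,18]
j=7: a[7]=17 ≤ 18 → i=6, swap a[6],a[7] → [4,5,10,16,12,8,17,20,24,25,9,18]
j=8: a[8]=24 > 18 → no swap
j=9: a[9]=25 > 18 → no swap
j=10: a[10]=9 ≤ 18 → i=7, swap a[7],a[10] → [4,5,10,16,12,8,17,9,24,25,20,18]
final swap a[8],a[11] → [4,5,10,16,12,8,17,9,18,25,20,24]; return 8

[4,5,10,16,12,8,17,9,18,25,20,24]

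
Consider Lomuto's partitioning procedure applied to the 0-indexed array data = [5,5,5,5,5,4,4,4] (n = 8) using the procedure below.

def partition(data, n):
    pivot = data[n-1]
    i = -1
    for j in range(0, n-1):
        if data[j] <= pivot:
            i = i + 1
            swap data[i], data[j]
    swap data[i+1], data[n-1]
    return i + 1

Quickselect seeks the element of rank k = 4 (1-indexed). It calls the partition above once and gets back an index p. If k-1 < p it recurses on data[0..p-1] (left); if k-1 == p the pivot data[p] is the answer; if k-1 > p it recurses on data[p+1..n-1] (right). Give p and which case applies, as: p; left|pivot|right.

pivot = data[7] = 4; i = -1
j=0: data[0]=5 > 4 → no swap
j=1: data[1]=5 > 4 → no swap
j=2: data[2]=5 > 4 → no swap
j=3: data[3]=5 > 4 → no swap
j=4: data[4]=5 > 4 → no swap
j=5: data[5]=4 ≤ 4 → i=0, swap data[0],data[5] → [4,5,5,5,5,5,4,4]
j=6: data[6]=4 ≤ 4 → i=1, swap data[1],data[6] → [4,4,5,5,5,5,5,4]
final swap data[2],data[7] → [4,4,4,5,5,5,5,5]; return 2
p = 2; k-1 = 3 > 2 ⇒ right

2; right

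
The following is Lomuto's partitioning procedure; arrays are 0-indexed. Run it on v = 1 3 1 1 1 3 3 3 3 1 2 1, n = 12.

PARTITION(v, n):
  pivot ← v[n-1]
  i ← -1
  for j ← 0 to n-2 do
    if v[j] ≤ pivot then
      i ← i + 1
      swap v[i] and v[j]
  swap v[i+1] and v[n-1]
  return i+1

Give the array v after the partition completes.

pivot=1, i=-1
j=0: 1≤1, i=0, swap(0,0) ⇒ 1 3 1 1 1 3 3 3 3 1 2 1
j=1: 3>1, skip
j=2: 1≤1, i=1, swap(1,2) ⇒ 1 1 3 1 1 3 3 3 3 1 2 1
j=3: 1≤1, i=2, swap(2,3) ⇒ 1 1 1 3 1 3 3 3 3 1 2 1
j=4: 1≤1, i=3, swap(3,4) ⇒ 1 1 1 1 3 3 3 3 3 1 2 1
j=5: 3>1, skip
j=6: 3>1, skip
j=7: 3>1, skip
j=8: 3>1, skip
j=9: 1≤1, i=4, swap(4,9) ⇒ 1 1 1 1 1 3 3 3 3 3 2 1
j=10: 2>1, skip
swap(5,11) ⇒ 1 1 1 1 1 1 3 3 3 3 2 3; return 5

1 1 1 1 1 1 3 3 3 3 2 3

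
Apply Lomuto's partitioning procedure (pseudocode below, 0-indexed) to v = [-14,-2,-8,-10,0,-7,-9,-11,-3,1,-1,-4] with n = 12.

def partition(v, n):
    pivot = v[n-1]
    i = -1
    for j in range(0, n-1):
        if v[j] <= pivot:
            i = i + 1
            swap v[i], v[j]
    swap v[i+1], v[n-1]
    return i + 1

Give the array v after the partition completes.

[-14,-8,-10,-7,-9,-11,-4,-2,-3,1,-1,0]

pivot=-4, i=-1
j=0: -14≤-4, i=0, swap(0,0) ⇒ [-14,-2,-8,-10,0,-7,-9,-11,-3,1,-1,-4]
j=1: -2>-4, skip
j=2: -8≤-4, i=1, swap(1,2) ⇒ [-14,-8,-2,-10,0,-7,-9,-11,-3,1,-1,-4]
j=3: -10≤-4, i=2, swap(2,3) ⇒ [-14,-8,-10,-2,0,-7,-9,-11,-3,1,-1,-4]
j=4: 0>-4, skip
j=5: -7≤-4, i=3, swap(3,5) ⇒ [-14,-8,-10,-7,0,-2,-9,-11,-3,1,-1,-4]
j=6: -9≤-4, i=4, swap(4,6) ⇒ [-14,-8,-10,-7,-9,-2,0,-11,-3,1,-1,-4]
j=7: -11≤-4, i=5, swap(5,7) ⇒ [-14,-8,-10,-7,-9,-11,0,-2,-3,1,-1,-4]
j=8: -3>-4, skip
j=9: 1>-4, skip
j=10: -1>-4, skip
swap(6,11) ⇒ [-14,-8,-10,-7,-9,-11,-4,-2,-3,1,-1,0]; return 6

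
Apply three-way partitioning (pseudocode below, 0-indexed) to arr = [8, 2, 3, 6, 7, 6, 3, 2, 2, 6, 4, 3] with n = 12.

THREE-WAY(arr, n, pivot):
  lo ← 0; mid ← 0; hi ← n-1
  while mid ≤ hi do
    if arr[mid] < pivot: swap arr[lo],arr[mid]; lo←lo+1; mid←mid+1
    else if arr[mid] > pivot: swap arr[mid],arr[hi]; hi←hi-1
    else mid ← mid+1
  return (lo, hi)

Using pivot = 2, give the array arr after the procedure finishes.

lo=0 mid=0 hi=11
8>2: swap(0,11), hi=10 ⇒ [3, 2, 3, 6, 7, 6, 3, 2, 2, 6, 4, 8]
3>2: swap(0,10), hi=9 ⇒ [4, 2, 3, 6, 7, 6, 3, 2, 2, 6, 3, 8]
4>2: swap(0,9), hi=8 ⇒ [6, 2, 3, 6, 7, 6, 3, 2, 2, 4, 3, 8]
6>2: swap(0,8), hi=7 ⇒ [2, 2, 3, 6, 7, 6, 3, 2, 6, 4, 3, 8]
2=2: mid=1
2=2: mid=2
3>2: swap(2,7), hi=6 ⇒ [2, 2, 2, 6, 7, 6, 3, 3, 6, 4, 3, 8]
2=2: mid=3
6>2: swap(3,6), hi=5 ⇒ [2, 2, 2, 3, 7, 6, 6, 3, 6, 4, 3, 8]
3>2: swap(3,5), hi=4 ⇒ [2, 2, 2, 6, 7, 3, 6, 3, 6, 4, 3, 8]
6>2: swap(3,4), hi=3 ⇒ [2, 2, 2, 7, 6, 3, 6, 3, 6, 4, 3, 8]
7>2: swap(3,3), hi=2 ⇒ [2, 2, 2, 7, 6, 3, 6, 3, 6, 4, 3, 8]
done. lo=0 hi=2; arr=[2, 2, 2, 7, 6, 3, 6, 3, 6, 4, 3, 8]

[2, 2, 2, 7, 6, 3, 6, 3, 6, 4, 3, 8]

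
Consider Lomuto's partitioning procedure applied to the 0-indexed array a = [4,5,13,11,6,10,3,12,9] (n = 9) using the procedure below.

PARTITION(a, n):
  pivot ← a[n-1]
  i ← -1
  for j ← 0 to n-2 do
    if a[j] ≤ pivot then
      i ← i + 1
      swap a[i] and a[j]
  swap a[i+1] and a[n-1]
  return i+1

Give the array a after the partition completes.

[4,5,6,3,9,10,11,12,13]

pivot=9, i=-1
j=0: 4≤9, i=0, swap(0,0) ⇒ [4,5,13,11,6,10,3,12,9]
j=1: 5≤9, i=1, swap(1,1) ⇒ [4,5,13,11,6,10,3,12,9]
j=2: 13>9, skip
j=3: 11>9, skip
j=4: 6≤9, i=2, swap(2,4) ⇒ [4,5,6,11,13,10,3,12,9]
j=5: 10>9, skip
j=6: 3≤9, i=3, swap(3,6) ⇒ [4,5,6,3,13,10,11,12,9]
j=7: 12>9, skip
swap(4,8) ⇒ [4,5,6,3,9,10,11,12,13]; return 4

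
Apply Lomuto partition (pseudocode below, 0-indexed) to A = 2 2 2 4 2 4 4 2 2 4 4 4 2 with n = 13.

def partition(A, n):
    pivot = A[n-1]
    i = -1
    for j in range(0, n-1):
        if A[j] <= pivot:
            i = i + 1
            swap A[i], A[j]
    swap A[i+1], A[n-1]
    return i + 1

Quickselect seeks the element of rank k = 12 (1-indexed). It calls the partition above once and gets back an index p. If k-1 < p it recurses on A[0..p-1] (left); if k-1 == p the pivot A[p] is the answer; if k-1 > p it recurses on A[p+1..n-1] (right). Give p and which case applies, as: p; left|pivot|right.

pivot = A[12] = 2; i = -1
j=0: A[0]=2 ≤ 2 → i=0, swap A[0],A[0] (no change) → 2 2 2 4 2 4 4 2 2 4 4 4 2
j=1: A[1]=2 ≤ 2 → i=1, swap A[1],A[1] (no change) → 2 2 2 4 2 4 4 2 2 4 4 4 2
j=2: A[2]=2 ≤ 2 → i=2, swap A[2],A[2] (no change) → 2 2 2 4 2 4 4 2 2 4 4 4 2
j=3: A[3]=4 > 2 → no swap
j=4: A[4]=2 ≤ 2 → i=3, swap A[3],A[4] → 2 2 2 2 4 4 4 2 2 4 4 4 2
j=5: A[5]=4 > 2 → no swap
j=6: A[6]=4 > 2 → no swap
j=7: A[7]=2 ≤ 2 → i=4, swap A[4],A[7] → 2 2 2 2 2 4 4 4 2 4 4 4 2
j=8: A[8]=2 ≤ 2 → i=5, swap A[5],A[8] → 2 2 2 2 2 2 4 4 4 4 4 4 2
j=9: A[9]=4 > 2 → no swap
j=10: A[10]=4 > 2 → no swap
j=11: A[11]=4 > 2 → no swap
final swap A[6],A[12] → 2 2 2 2 2 2 2 4 4 4 4 4 4; return 6
p = 6; k-1 = 11 > 6 ⇒ right

6; right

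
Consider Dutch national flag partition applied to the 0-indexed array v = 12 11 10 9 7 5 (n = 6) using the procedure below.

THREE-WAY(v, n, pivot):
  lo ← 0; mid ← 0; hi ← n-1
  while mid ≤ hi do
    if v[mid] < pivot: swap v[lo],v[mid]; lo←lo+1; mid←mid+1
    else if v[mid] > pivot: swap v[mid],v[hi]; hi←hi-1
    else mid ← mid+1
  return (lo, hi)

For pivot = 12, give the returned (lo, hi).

(5, 5)

pivot = 12; lo=0, mid=0, hi=5
v[mid]=12=12: mid=1
v[mid]=11<12: swap v[0],v[1]; lo=1,mid=2 → 11 12 10 9 7 5
v[mid]=10<12: swap v[1],v[2]; lo=2,mid=3 → 11 10 12 9 7 5
v[mid]=9<12: swap v[2],v[3]; lo=3,mid=4 → 11 10 9 12 7 5
v[mid]=7<12: swap v[3],v[4]; lo=4,mid=5 → 11 10 9 7 12 5
v[mid]=5<12: swap v[4],v[5]; lo=5,mid=6 → 11 10 9 7 5 12
end: lo=5, hi=5; v = 11 10 9 7 5 12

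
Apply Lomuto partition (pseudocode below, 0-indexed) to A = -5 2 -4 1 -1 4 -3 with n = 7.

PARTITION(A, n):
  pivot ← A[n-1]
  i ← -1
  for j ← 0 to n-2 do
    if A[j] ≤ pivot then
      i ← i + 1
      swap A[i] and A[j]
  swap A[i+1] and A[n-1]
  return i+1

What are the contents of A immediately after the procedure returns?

-5 -4 -3 1 -1 4 2

pivot = A[6] = -3; i = -1
j=0: A[0]=-5 ≤ -3 → i=0, swap A[0],A[0] (no change) → -5 2 -4 1 -1 4 -3
j=1: A[1]=2 > -3 → no swap
j=2: A[2]=-4 ≤ -3 → i=1, swap A[1],A[2] → -5 -4 2 1 -1 4 -3
j=3: A[3]=1 > -3 → no swap
j=4: A[4]=-1 > -3 → no swap
j=5: A[5]=4 > -3 → no swap
final swap A[2],A[6] → -5 -4 -3 1 -1 4 2; return 2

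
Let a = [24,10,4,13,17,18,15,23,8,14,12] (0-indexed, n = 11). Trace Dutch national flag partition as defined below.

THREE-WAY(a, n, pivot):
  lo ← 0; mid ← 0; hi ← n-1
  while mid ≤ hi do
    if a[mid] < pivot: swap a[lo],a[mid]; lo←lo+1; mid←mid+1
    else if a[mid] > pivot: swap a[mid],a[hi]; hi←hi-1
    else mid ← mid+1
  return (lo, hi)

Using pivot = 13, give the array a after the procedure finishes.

[12,10,4,8,13,15,23,18,14,17,24]

lo=0 mid=0 hi=10
24>13: swap(0,10), hi=9 ⇒ [12,10,4,13,17,18,15,23,8,14,24]
12<13: swap(0,0), lo=1 mid=1 ⇒ [12,10,4,13,17,18,15,23,8,14,24]
10<13: swap(1,1), lo=2 mid=2 ⇒ [12,10,4,13,17,18,15,23,8,14,24]
4<13: swap(2,2), lo=3 mid=3 ⇒ [12,10,4,13,17,18,15,23,8,14,24]
13=13: mid=4
17>13: swap(4,9), hi=8 ⇒ [12,10,4,13,14,18,15,23,8,17,24]
14>13: swap(4,8), hi=7 ⇒ [12,10,4,13,8,18,15,23,14,17,24]
8<13: swap(3,4), lo=4 mid=5 ⇒ [12,10,4,8,13,18,15,23,14,17,24]
18>13: swap(5,7), hi=6 ⇒ [12,10,4,8,13,23,15,18,14,17,24]
23>13: swap(5,6), hi=5 ⇒ [12,10,4,8,13,15,23,18,14,17,24]
15>13: swap(5,5), hi=4 ⇒ [12,10,4,8,13,15,23,18,14,17,24]
done. lo=4 hi=4; a=[12,10,4,8,13,15,23,18,14,17,24]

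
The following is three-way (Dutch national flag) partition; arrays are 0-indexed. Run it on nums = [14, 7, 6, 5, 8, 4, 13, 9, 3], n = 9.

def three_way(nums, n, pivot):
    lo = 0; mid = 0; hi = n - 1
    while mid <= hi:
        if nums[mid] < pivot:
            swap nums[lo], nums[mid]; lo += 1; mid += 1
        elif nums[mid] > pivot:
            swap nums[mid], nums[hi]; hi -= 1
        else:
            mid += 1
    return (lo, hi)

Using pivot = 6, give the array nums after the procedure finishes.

lo=0 mid=0 hi=8
14>6: swap(0,8), hi=7 ⇒ [3, 7, 6, 5, 8, 4, 13, 9, 14]
3<6: swap(0,0), lo=1 mid=1 ⇒ [3, 7, 6, 5, 8, 4, 13, 9, 14]
7>6: swap(1,7), hi=6 ⇒ [3, 9, 6, 5, 8, 4, 13, 7, 14]
9>6: swap(1,6), hi=5 ⇒ [3, 13, 6, 5, 8, 4, 9, 7, 14]
13>6: swap(1,5), hi=4 ⇒ [3, 4, 6, 5, 8, 13, 9, 7, 14]
4<6: swap(1,1), lo=2 mid=2 ⇒ [3, 4, 6, 5, 8, 13, 9, 7, 14]
6=6: mid=3
5<6: swap(2,3), lo=3 mid=4 ⇒ [3, 4, 5, 6, 8, 13, 9, 7, 14]
8>6: swap(4,4), hi=3 ⇒ [3, 4, 5, 6, 8, 13, 9, 7, 14]
done. lo=3 hi=3; nums=[3, 4, 5, 6, 8, 13, 9, 7, 14]

[3, 4, 5, 6, 8, 13, 9, 7, 14]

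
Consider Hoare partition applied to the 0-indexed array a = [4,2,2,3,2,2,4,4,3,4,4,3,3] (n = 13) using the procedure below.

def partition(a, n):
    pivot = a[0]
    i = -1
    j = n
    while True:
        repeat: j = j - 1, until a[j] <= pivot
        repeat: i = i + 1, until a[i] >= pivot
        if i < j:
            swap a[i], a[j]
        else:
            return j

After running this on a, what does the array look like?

[3,2,2,3,2,2,3,4,3,4,4,4,4]

pivot=4
j stops at 12 (3), i stops at 0 (4); swap ⇒ [3,2,2,3,2,2,4,4,3,4,4,3,4]
j stops at 11 (3), i stops at 6 (4); swap ⇒ [3,2,2,3,2,2,3,4,3,4,4,4,4]
j stops at 10 (4), i stops at 7 (4); swap ⇒ [3,2,2,3,2,2,3,4,3,4,4,4,4]
j stops at 9, i stops at 9; i≥j ⇒ return 9. a=[3,2,2,3,2,2,3,4,3,4,4,4,4]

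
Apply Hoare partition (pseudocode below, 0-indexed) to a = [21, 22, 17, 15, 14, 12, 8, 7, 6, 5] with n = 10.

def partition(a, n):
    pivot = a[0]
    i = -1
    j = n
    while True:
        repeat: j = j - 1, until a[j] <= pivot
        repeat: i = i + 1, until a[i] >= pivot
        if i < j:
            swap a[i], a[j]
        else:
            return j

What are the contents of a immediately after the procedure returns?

pivot=21
j stops at 9 (5), i stops at 0 (21); swap ⇒ [5, 22, 17, 15, 14, 12, 8, 7, 6, 21]
j stops at 8 (6), i stops at 1 (22); swap ⇒ [5, 6, 17, 15, 14, 12, 8, 7, 22, 21]
j stops at 7, i stops at 8; i≥j ⇒ return 7. a=[5, 6, 17, 15, 14, 12, 8, 7, 22, 21]

[5, 6, 17, 15, 14, 12, 8, 7, 22, 21]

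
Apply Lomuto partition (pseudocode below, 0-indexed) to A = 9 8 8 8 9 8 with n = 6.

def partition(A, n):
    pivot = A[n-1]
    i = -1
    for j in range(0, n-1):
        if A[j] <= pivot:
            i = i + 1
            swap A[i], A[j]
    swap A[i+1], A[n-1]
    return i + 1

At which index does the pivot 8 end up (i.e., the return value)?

3

pivot = A[5] = 8; i = -1
j=0: A[0]=9 > 8 → no swap
j=1: A[1]=8 ≤ 8 → i=0, swap A[0],A[1] → 8 9 8 8 9 8
j=2: A[2]=8 ≤ 8 → i=1, swap A[1],A[2] → 8 8 9 8 9 8
j=3: A[3]=8 ≤ 8 → i=2, swap A[2],A[3] → 8 8 8 9 9 8
j=4: A[4]=9 > 8 → no swap
final swap A[3],A[5] → 8 8 8 8 9 9; return 3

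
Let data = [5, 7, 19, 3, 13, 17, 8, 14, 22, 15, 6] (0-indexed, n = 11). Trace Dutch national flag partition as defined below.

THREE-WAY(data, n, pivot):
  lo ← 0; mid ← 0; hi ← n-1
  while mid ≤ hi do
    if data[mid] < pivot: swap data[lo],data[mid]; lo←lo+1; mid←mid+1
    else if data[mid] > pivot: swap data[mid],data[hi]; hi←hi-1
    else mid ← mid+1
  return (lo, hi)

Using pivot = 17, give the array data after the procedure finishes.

[5, 7, 6, 3, 13, 8, 14, 15, 17, 22, 19]

pivot = 17; lo=0, mid=0, hi=10
data[mid]=5<17: swap data[0],data[0]; lo=1,mid=1 → [5, 7, 19, 3, 13, 17, 8, 14, 22, 15, 6]
data[mid]=7<17: swap data[1],data[1]; lo=2,mid=2 → [5, 7, 19, 3, 13, 17, 8, 14, 22, 15, 6]
data[mid]=19>17: swap data[2],data[10]; hi=9 → [5, 7, 6, 3, 13, 17, 8, 14, 22, 15, 19]
data[mid]=6<17: swap data[2],data[2]; lo=3,mid=3 → [5, 7, 6, 3, 13, 17, 8, 14, 22, 15, 19]
data[mid]=3<17: swap data[3],data[3]; lo=4,mid=4 → [5, 7, 6, 3, 13, 17, 8, 14, 22, 15, 19]
data[mid]=13<17: swap data[4],data[4]; lo=5,mid=5 → [5, 7, 6, 3, 13, 17, 8, 14, 22, 15, 19]
data[mid]=17=17: mid=6
data[mid]=8<17: swap data[5],data[6]; lo=6,mid=7 → [5, 7, 6, 3, 13, 8, 17, 14, 22, 15, 19]
data[mid]=14<17: swap data[6],data[7]; lo=7,mid=8 → [5, 7, 6, 3, 13, 8, 14, 17, 22, 15, 19]
data[mid]=22>17: swap data[8],data[9]; hi=8 → [5, 7, 6, 3, 13, 8, 14, 17, 15, 22, 19]
data[mid]=15<17: swap data[7],data[8]; lo=8,mid=9 → [5, 7, 6, 3, 13, 8, 14, 15, 17, 22, 19]
end: lo=8, hi=8; data = [5, 7, 6, 3, 13, 8, 14, 15, 17, 22, 19]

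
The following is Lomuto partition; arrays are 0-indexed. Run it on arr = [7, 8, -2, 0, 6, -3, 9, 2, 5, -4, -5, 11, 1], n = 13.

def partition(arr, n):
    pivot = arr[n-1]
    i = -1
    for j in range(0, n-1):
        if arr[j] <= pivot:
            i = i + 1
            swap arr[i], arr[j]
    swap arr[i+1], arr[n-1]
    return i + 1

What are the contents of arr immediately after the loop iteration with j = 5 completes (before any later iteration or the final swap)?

pivot=1, i=-1
j=0: 7>1, skip
j=1: 8>1, skip
j=2: -2≤1, i=0, swap(0,2) ⇒ [-2, 8, 7, 0, 6, -3, 9, 2, 5, -4, -5, 11, 1]
j=3: 0≤1, i=1, swap(1,3) ⇒ [-2, 0, 7, 8, 6, -3, 9, 2, 5, -4, -5, 11, 1]
j=4: 6>1, skip
j=5: -3≤1, i=2, swap(2,5) ⇒ [-2, 0, -3, 8, 6, 7, 9, 2, 5, -4, -5, 11, 1]
(after j=5) arr = [-2, 0, -3, 8, 6, 7, 9, 2, 5, -4, -5, 11, 1]

[-2, 0, -3, 8, 6, 7, 9, 2, 5, -4, -5, 11, 1]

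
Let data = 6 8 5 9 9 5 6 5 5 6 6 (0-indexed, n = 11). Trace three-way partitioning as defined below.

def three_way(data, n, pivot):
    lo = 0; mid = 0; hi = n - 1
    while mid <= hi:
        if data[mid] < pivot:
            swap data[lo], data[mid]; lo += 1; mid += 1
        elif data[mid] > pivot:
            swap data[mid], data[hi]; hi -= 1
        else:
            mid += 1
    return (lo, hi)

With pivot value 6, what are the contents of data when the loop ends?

pivot = 6; lo=0, mid=0, hi=10
data[mid]=6=6: mid=1
data[mid]=8>6: swap data[1],data[10]; hi=9 → 6 6 5 9 9 5 6 5 5 6 8
data[mid]=6=6: mid=2
data[mid]=5<6: swap data[0],data[2]; lo=1,mid=3 → 5 6 6 9 9 5 6 5 5 6 8
data[mid]=9>6: swap data[3],data[9]; hi=8 → 5 6 6 6 9 5 6 5 5 9 8
data[mid]=6=6: mid=4
data[mid]=9>6: swap data[4],data[8]; hi=7 → 5 6 6 6 5 5 6 5 9 9 8
data[mid]=5<6: swap data[1],data[4]; lo=2,mid=5 → 5 5 6 6 6 5 6 5 9 9 8
data[mid]=5<6: swap data[2],data[5]; lo=3,mid=6 → 5 5 5 6 6 6 6 5 9 9 8
data[mid]=6=6: mid=7
data[mid]=5<6: swap data[3],data[7]; lo=4,mid=8 → 5 5 5 5 6 6 6 6 9 9 8
end: lo=4, hi=7; data = 5 5 5 5 6 6 6 6 9 9 8

5 5 5 5 6 6 6 6 9 9 8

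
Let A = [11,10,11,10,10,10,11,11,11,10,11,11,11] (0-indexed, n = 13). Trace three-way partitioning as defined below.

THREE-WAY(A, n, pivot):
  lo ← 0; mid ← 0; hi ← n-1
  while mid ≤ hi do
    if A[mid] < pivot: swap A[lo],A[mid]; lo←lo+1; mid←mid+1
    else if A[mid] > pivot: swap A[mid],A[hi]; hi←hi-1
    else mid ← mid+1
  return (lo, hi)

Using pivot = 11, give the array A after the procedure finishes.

[10,10,10,10,10,11,11,11,11,11,11,11,11]

pivot = 11; lo=0, mid=0, hi=12
A[mid]=11=11: mid=1
A[mid]=10<11: swap A[0],A[1]; lo=1,mid=2 → [10,11,11,10,10,10,11,11,11,10,11,11,11]
A[mid]=11=11: mid=3
A[mid]=10<11: swap A[1],A[3]; lo=2,mid=4 → [10,10,11,11,10,10,11,11,11,10,11,11,11]
A[mid]=10<11: swap A[2],A[4]; lo=3,mid=5 → [10,10,10,11,11,10,11,11,11,10,11,11,11]
A[mid]=10<11: swap A[3],A[5]; lo=4,mid=6 → [10,10,10,10,11,11,11,11,11,10,11,11,11]
A[mid]=11=11: mid=7
A[mid]=11=11: mid=8
A[mid]=11=11: mid=9
A[mid]=10<11: swap A[4],A[9]; lo=5,mid=10 → [10,10,10,10,10,11,11,11,11,11,11,11,11]
A[mid]=11=11: mid=11
A[mid]=11=11: mid=12
A[mid]=11=11: mid=13
end: lo=5, hi=12; A = [10,10,10,10,10,11,11,11,11,11,11,11,11]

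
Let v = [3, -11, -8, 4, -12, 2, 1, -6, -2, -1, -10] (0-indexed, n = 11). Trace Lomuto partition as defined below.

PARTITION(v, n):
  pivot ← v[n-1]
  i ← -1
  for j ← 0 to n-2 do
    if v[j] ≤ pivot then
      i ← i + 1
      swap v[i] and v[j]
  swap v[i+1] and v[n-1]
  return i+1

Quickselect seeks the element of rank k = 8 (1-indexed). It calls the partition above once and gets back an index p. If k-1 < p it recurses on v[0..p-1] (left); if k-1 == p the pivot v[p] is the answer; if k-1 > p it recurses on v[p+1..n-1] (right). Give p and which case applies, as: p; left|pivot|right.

2; right

pivot=-10, i=-1
j=0: 3>-10, skip
j=1: -11≤-10, i=0, swap(0,1) ⇒ [-11, 3, -8, 4, -12, 2, 1, -6, -2, -1, -10]
j=2: -8>-10, skip
j=3: 4>-10, skip
j=4: -12≤-10, i=1, swap(1,4) ⇒ [-11, -12, -8, 4, 3, 2, 1, -6, -2, -1, -10]
j=5: 2>-10, skip
j=6: 1>-10, skip
j=7: -6>-10, skip
j=8: -2>-10, skip
j=9: -1>-10, skip
swap(2,10) ⇒ [-11, -12, -10, 4, 3, 2, 1, -6, -2, -1, -8]; return 2
p = 2; k-1 = 7 > 2 ⇒ right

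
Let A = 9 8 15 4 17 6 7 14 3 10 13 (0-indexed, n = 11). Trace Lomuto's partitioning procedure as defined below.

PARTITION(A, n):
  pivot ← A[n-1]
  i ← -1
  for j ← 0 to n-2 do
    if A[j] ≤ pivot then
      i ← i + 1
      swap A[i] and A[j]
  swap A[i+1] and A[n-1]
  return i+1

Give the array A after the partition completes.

9 8 4 6 7 3 10 13 15 17 14

pivot=13, i=-1
j=0: 9≤13, i=0, swap(0,0) ⇒ 9 8 15 4 17 6 7 14 3 10 13
j=1: 8≤13, i=1, swap(1,1) ⇒ 9 8 15 4 17 6 7 14 3 10 13
j=2: 15>13, skip
j=3: 4≤13, i=2, swap(2,3) ⇒ 9 8 4 15 17 6 7 14 3 10 13
j=4: 17>13, skip
j=5: 6≤13, i=3, swap(3,5) ⇒ 9 8 4 6 17 15 7 14 3 10 13
j=6: 7≤13, i=4, swap(4,6) ⇒ 9 8 4 6 7 15 17 14 3 10 13
j=7: 14>13, skip
j=8: 3≤13, i=5, swap(5,8) ⇒ 9 8 4 6 7 3 17 14 15 10 13
j=9: 10≤13, i=6, swap(6,9) ⇒ 9 8 4 6 7 3 10 14 15 17 13
swap(7,10) ⇒ 9 8 4 6 7 3 10 13 15 17 14; return 7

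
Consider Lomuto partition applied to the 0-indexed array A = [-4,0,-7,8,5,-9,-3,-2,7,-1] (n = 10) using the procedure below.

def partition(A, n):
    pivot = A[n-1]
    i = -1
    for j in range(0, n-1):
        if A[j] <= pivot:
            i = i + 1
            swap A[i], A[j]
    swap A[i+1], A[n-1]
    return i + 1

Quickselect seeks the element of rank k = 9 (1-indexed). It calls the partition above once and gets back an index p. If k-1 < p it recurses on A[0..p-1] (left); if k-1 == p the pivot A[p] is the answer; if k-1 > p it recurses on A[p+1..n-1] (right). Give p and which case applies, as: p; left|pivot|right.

pivot = A[9] = -1; i = -1
j=0: A[0]=-4 ≤ -1 → i=0, swap A[0],A[0] (no change) → [-4,0,-7,8,5,-9,-3,-2,7,-1]
j=1: A[1]=0 > -1 → no swap
j=2: A[2]=-7 ≤ -1 → i=1, swap A[1],A[2] → [-4,-7,0,8,5,-9,-3,-2,7,-1]
j=3: A[3]=8 > -1 → no swap
j=4: A[4]=5 > -1 → no swap
j=5: A[5]=-9 ≤ -1 → i=2, swap A[2],A[5] → [-4,-7,-9,8,5,0,-3,-2,7,-1]
j=6: A[6]=-3 ≤ -1 → i=3, swap A[3],A[6] → [-4,-7,-9,-3,5,0,8,-2,7,-1]
j=7: A[7]=-2 ≤ -1 → i=4, swap A[4],A[7] → [-4,-7,-9,-3,-2,0,8,5,7,-1]
j=8: A[8]=7 > -1 → no swap
final swap A[5],A[9] → [-4,-7,-9,-3,-2,-1,8,5,7,0]; return 5
p = 5; k-1 = 8 > 5 ⇒ right

5; right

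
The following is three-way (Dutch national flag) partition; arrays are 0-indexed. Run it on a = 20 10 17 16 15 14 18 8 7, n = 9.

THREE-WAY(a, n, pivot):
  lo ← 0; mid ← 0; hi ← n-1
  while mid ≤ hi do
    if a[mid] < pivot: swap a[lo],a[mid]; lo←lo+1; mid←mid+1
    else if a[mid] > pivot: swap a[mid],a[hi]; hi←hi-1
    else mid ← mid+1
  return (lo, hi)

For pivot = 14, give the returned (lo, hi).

(3, 3)

pivot = 14; lo=0, mid=0, hi=8
a[mid]=20>14: swap a[0],a[8]; hi=7 → 7 10 17 16 15 14 18 8 20
a[mid]=7<14: swap a[0],a[0]; lo=1,mid=1 → 7 10 17 16 15 14 18 8 20
a[mid]=10<14: swap a[1],a[1]; lo=2,mid=2 → 7 10 17 16 15 14 18 8 20
a[mid]=17>14: swap a[2],a[7]; hi=6 → 7 10 8 16 15 14 18 17 20
a[mid]=8<14: swap a[2],a[2]; lo=3,mid=3 → 7 10 8 16 15 14 18 17 20
a[mid]=16>14: swap a[3],a[6]; hi=5 → 7 10 8 18 15 14 16 17 20
a[mid]=18>14: swap a[3],a[5]; hi=4 → 7 10 8 14 15 18 16 17 20
a[mid]=14=14: mid=4
a[mid]=15>14: swap a[4],a[4]; hi=3 → 7 10 8 14 15 18 16 17 20
end: lo=3, hi=3; a = 7 10 8 14 15 18 16 17 20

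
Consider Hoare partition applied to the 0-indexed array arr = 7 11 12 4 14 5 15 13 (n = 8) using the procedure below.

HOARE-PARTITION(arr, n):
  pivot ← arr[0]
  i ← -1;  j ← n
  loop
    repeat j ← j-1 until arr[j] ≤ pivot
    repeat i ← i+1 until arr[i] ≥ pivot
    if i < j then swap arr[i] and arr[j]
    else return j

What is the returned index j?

1

pivot = arr[0] = 7; i = -1, j = 8
j→5 (arr[5]=5≤7), i→0 (arr[0]=7≥7); i<j, swap → 5 11 12 4 14 7 15 13
j→3 (arr[3]=4≤7), i→1 (arr[1]=11≥7); i<j, swap → 5 4 12 11 14 7 15 13
j→1, i→2; i≥j, return j=1. arr = 5 4 12 11 14 7 15 13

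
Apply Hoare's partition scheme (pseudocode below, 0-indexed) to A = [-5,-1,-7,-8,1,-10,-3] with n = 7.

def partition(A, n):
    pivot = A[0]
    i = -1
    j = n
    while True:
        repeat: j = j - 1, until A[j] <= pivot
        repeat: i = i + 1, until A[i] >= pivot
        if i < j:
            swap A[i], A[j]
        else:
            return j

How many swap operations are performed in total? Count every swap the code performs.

pivot = A[0] = -5; i = -1, j = 7
j→5 (A[5]=-10≤-5), i→0 (A[0]=-5≥-5); i<j, swap → [-10,-1,-7,-8,1,-5,-3]
j→3 (A[3]=-8≤-5), i→1 (A[1]=-1≥-5); i<j, swap → [-10,-8,-7,-1,1,-5,-3]
j→2, i→3; i≥j, return j=2. A = [-10,-8,-7,-1,1,-5,-3]

2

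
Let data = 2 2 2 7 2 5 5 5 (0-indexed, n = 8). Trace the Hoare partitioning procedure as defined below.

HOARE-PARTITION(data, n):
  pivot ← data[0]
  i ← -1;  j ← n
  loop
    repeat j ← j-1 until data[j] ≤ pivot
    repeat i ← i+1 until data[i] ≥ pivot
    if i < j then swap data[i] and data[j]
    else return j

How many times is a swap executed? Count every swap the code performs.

pivot=2
j stops at 4 (2), i stops at 0 (2); swap ⇒ 2 2 2 7 2 5 5 5
j stops at 2 (2), i stops at 1 (2); swap ⇒ 2 2 2 7 2 5 5 5
j stops at 1, i stops at 2; i≥j ⇒ return 1. data=2 2 2 7 2 5 5 5

2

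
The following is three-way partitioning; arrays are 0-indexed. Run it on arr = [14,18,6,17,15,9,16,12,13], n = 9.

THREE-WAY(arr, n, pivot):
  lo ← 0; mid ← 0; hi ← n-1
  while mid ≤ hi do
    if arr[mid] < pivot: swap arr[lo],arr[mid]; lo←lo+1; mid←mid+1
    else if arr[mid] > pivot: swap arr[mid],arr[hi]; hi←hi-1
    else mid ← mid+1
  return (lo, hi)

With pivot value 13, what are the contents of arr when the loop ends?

pivot = 13; lo=0, mid=0, hi=8
arr[mid]=14>13: swap arr[0],arr[8]; hi=7 → [13,18,6,17,15,9,16,12,14]
arr[mid]=13=13: mid=1
arr[mid]=18>13: swap arr[1],arr[7]; hi=6 → [13,12,6,17,15,9,16,18,14]
arr[mid]=12<13: swap arr[0],arr[1]; lo=1,mid=2 → [12,13,6,17,15,9,16,18,14]
arr[mid]=6<13: swap arr[1],arr[2]; lo=2,mid=3 → [12,6,13,17,15,9,16,18,14]
arr[mid]=17>13: swap arr[3],arr[6]; hi=5 → [12,6,13,16,15,9,17,18,14]
arr[mid]=16>13: swap arr[3],arr[5]; hi=4 → [12,6,13,9,15,16,17,18,14]
arr[mid]=9<13: swap arr[2],arr[3]; lo=3,mid=4 → [12,6,9,13,15,16,17,18,14]
arr[mid]=15>13: swap arr[4],arr[4]; hi=3 → [12,6,9,13,15,16,17,18,14]
end: lo=3, hi=3; arr = [12,6,9,13,15,16,17,18,14]

[12,6,9,13,15,16,17,18,14]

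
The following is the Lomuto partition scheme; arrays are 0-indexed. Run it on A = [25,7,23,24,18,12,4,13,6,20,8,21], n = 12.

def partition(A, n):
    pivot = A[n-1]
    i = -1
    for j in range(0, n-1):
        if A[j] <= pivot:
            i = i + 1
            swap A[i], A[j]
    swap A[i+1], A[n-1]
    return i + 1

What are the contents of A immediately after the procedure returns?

[7,18,12,4,13,6,20,8,21,24,25,23]

pivot = A[11] = 21; i = -1
j=0: A[0]=25 > 21 → no swap
j=1: A[1]=7 ≤ 21 → i=0, swap A[0],A[1] → [7,25,23,24,18,12,4,13,6,20,8,21]
j=2: A[2]=23 > 21 → no swap
j=3: A[3]=24 > 21 → no swap
j=4: A[4]=18 ≤ 21 → i=1, swap A[1],A[4] → [7,18,23,24,25,12,4,13,6,20,8,21]
j=5: A[5]=12 ≤ 21 → i=2, swap A[2],A[5] → [7,18,12,24,25,23,4,13,6,20,8,21]
j=6: A[6]=4 ≤ 21 → i=3, swap A[3],A[6] → [7,18,12,4,25,23,24,13,6,20,8,21]
j=7: A[7]=13 ≤ 21 → i=4, swap A[4],A[7] → [7,18,12,4,13,23,24,25,6,20,8,21]
j=8: A[8]=6 ≤ 21 → i=5, swap A[5],A[8] → [7,18,12,4,13,6,24,25,23,20,8,21]
j=9: A[9]=20 ≤ 21 → i=6, swap A[6],A[9] → [7,18,12,4,13,6,20,25,23,24,8,21]
j=10: A[10]=8 ≤ 21 → i=7, swap A[7],A[10] → [7,18,12,4,13,6,20,8,23,24,25,21]
final swap A[8],A[11] → [7,18,12,4,13,6,20,8,21,24,25,23]; return 8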